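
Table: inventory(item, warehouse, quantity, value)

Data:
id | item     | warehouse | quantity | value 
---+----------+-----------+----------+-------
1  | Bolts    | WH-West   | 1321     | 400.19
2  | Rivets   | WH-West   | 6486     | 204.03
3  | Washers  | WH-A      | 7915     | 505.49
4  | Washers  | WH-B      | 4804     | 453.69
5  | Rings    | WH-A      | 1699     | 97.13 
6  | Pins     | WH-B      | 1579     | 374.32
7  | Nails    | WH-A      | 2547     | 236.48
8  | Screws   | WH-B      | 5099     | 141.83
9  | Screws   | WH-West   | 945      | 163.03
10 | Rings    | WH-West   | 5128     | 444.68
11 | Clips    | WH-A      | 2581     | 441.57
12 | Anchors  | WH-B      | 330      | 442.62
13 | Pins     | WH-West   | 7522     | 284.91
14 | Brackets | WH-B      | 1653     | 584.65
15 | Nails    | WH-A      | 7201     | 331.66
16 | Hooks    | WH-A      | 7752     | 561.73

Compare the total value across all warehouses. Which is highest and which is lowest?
SELECT warehouse, SUM(value)
FROM inventory
GROUP BY warehouse
ORDER BY SUM(value)

All groups:
  WH-West: 1496.84
  WH-B: 1997.11
  WH-A: 2174.06

Highest: WH-A (2174.06)
Lowest: WH-West (1496.84)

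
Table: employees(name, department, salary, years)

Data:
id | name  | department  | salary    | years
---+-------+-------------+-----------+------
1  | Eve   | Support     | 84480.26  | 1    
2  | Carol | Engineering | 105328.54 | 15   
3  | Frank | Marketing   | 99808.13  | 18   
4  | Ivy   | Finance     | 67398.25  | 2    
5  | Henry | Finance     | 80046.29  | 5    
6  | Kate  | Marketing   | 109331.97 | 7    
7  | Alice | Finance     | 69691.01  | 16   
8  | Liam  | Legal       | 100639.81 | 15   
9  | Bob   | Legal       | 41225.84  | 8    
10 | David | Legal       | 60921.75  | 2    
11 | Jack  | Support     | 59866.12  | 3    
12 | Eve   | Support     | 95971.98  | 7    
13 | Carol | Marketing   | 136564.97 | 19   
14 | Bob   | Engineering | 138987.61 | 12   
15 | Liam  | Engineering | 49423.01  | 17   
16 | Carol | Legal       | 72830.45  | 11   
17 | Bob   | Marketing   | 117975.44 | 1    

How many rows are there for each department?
SELECT department, COUNT(*) as count
FROM employees
GROUP BY department

Result:
  Engineering: 3
  Finance: 3
  Legal: 4
  Marketing: 4
  Support: 3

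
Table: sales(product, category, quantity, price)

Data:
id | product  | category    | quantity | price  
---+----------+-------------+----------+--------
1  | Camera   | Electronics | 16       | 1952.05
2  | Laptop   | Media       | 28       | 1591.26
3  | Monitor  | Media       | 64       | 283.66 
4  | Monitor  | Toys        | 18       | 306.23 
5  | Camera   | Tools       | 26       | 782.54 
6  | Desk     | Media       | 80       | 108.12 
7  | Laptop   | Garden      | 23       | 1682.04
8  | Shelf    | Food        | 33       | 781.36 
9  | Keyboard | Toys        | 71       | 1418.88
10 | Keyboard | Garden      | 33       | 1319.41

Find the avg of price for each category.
SELECT category, AVG(price) as result
FROM sales
GROUP BY category

Result:
  Electronics: 1952.05
  Food: 781.36
  Garden: 1500.73
  Media: 661.01
  Tools: 782.54
  Toys: 862.56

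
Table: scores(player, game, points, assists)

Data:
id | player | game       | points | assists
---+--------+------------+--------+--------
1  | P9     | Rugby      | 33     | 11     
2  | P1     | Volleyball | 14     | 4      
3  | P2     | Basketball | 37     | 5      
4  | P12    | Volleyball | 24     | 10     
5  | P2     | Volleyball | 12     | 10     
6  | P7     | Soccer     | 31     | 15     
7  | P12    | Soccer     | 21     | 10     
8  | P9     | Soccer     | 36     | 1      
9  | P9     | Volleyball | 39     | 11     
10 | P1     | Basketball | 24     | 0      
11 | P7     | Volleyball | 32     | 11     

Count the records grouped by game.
SELECT game, COUNT(*) as count
FROM scores
GROUP BY game

Result:
  Basketball: 2
  Rugby: 1
  Soccer: 3
  Volleyball: 5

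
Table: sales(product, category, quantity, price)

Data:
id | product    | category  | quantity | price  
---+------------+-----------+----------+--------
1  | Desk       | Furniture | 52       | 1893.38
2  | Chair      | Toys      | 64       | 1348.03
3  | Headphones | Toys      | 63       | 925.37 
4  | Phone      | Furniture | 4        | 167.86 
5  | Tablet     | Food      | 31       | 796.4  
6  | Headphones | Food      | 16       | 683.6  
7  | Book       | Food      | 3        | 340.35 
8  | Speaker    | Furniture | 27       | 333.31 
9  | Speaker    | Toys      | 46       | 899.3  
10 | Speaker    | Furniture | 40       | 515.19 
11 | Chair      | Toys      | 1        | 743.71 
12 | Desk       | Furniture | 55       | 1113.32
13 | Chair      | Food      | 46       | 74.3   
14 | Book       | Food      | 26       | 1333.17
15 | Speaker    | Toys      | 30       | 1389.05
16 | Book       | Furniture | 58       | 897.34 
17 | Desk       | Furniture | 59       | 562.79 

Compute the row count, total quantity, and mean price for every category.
SELECT category,
       COUNT(*) as cnt,
       SUM(quantity) as total_quantity,
       AVG(price) as avg_price
FROM sales
GROUP BY category

Result:
  Food: 5 records, 122 total quantity, 645.56 avg price
  Furniture: 7 records, 295 total quantity, 783.31 avg price
  Toys: 5 records, 204 total quantity, 1061.09 avg price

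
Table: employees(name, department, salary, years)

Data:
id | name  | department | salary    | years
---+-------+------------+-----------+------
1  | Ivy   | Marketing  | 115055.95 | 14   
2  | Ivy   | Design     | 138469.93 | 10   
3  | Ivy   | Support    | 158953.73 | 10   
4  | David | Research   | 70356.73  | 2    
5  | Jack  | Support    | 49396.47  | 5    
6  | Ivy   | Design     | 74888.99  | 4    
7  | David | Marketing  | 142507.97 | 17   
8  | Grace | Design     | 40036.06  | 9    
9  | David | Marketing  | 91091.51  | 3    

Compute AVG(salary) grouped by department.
SELECT department, AVG(salary) as result
FROM employees
GROUP BY department

Result:
  Design: 84464.99
  Marketing: 116218.48
  Research: 70356.73
  Support: 104175.10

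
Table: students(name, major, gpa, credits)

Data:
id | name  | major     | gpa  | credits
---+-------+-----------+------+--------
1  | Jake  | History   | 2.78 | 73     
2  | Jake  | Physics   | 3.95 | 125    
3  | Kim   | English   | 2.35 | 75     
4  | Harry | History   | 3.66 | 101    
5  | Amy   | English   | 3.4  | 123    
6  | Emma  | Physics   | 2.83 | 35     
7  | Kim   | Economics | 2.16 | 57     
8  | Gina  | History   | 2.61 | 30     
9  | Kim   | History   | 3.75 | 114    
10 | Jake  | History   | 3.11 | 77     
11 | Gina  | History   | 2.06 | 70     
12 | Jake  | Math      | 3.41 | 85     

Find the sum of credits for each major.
SELECT major, SUM(credits) as result
FROM students
GROUP BY major

Result:
  Economics: 57
  English: 198
  History: 465
  Math: 85
  Physics: 160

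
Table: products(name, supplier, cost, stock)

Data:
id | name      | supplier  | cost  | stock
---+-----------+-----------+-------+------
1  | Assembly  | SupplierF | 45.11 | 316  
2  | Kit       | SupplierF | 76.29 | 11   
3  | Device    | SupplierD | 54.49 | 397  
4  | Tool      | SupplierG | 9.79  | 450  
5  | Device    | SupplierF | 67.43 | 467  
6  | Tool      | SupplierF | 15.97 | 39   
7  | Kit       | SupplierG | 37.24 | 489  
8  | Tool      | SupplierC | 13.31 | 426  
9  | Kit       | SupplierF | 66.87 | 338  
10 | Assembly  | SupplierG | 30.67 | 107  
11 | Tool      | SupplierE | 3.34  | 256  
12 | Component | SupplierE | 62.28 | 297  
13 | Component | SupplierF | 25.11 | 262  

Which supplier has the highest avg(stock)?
SELECT supplier, AVG(stock) as val
FROM products
GROUP BY supplier
ORDER BY val DESC
LIMIT 1

Result: SupplierC with avg(stock) = 426.00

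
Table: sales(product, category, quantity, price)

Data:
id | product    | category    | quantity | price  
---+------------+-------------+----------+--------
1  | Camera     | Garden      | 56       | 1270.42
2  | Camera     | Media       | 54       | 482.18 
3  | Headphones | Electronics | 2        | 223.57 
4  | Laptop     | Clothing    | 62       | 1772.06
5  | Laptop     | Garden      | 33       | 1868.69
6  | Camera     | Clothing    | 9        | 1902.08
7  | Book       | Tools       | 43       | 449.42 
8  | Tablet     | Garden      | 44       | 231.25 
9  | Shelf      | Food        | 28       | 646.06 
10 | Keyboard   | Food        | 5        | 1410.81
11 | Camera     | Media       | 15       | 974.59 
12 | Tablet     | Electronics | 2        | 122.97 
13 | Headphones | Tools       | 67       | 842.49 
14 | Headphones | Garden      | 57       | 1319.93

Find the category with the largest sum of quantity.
SELECT category, SUM(quantity) as val
FROM sales
GROUP BY category
ORDER BY val DESC
LIMIT 1

Result: Garden with sum(quantity) = 190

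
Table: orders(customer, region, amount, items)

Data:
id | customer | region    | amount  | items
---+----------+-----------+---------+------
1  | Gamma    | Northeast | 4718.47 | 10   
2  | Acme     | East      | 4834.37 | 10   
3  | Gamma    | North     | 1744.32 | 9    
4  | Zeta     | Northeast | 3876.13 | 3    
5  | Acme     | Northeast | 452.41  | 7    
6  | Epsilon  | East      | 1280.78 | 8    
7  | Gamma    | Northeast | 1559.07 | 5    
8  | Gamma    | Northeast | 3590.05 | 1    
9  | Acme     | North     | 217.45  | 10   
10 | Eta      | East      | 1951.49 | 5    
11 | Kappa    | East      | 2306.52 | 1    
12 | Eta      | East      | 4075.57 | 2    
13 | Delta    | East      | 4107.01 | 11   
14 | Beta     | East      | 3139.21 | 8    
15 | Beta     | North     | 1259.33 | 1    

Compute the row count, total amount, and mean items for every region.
SELECT region,
       COUNT(*) as cnt,
       SUM(amount) as total_amount,
       AVG(items) as avg_items
FROM orders
GROUP BY region

Result:
  East: 7 records, 21694.95 total amount, 6.43 avg items
  North: 3 records, 3221.10 total amount, 6.67 avg items
  Northeast: 5 records, 14196.13 total amount, 5.20 avg items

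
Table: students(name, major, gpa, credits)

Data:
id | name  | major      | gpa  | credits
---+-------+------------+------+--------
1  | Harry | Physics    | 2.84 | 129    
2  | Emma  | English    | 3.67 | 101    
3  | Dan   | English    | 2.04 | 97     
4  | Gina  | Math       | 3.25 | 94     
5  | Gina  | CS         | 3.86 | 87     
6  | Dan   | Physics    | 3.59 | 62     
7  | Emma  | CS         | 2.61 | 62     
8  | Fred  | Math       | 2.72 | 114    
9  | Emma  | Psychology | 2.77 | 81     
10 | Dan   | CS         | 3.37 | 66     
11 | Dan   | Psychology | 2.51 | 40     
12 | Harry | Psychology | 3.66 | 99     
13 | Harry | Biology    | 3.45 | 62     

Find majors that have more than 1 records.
SELECT major, COUNT(*) as cnt
FROM students
GROUP BY major
HAVING COUNT(*) > 1

Result:
  CS: 3
  English: 2
  Math: 2
  Physics: 2
  Psychology: 3

Note: HAVING filters groups after aggregation, WHERE filters rows before.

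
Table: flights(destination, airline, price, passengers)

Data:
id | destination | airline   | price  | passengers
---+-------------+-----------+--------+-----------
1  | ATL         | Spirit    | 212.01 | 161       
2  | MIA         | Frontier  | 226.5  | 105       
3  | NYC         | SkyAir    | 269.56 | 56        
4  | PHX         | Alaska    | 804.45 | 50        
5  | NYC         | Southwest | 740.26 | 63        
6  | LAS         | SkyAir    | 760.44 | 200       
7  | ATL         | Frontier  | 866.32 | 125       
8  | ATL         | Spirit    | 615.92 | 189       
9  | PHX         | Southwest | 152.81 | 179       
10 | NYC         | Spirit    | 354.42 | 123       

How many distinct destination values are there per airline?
SELECT airline, COUNT(DISTINCT destination)
FROM flights
GROUP BY airline

Result:
  Alaska: 1 distinct
  Frontier: 2 distinct
  SkyAir: 2 distinct
  Southwest: 2 distinct
  Spirit: 2 distinct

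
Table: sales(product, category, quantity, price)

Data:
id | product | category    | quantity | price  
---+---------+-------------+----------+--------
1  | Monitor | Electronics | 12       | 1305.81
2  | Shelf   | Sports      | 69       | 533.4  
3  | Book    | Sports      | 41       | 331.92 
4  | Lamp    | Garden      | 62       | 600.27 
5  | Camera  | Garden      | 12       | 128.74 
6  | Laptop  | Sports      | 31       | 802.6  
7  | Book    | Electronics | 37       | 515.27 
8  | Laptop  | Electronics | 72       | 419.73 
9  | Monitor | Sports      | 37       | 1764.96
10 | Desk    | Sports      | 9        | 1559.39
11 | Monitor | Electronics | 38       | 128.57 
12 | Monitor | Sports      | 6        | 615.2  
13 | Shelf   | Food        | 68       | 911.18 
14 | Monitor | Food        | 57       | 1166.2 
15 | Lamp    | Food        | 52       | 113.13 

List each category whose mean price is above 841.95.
SELECT category, AVG(price)
FROM sales
GROUP BY category
HAVING AVG(price) > 841.95

Result:
  Sports: avg=934.58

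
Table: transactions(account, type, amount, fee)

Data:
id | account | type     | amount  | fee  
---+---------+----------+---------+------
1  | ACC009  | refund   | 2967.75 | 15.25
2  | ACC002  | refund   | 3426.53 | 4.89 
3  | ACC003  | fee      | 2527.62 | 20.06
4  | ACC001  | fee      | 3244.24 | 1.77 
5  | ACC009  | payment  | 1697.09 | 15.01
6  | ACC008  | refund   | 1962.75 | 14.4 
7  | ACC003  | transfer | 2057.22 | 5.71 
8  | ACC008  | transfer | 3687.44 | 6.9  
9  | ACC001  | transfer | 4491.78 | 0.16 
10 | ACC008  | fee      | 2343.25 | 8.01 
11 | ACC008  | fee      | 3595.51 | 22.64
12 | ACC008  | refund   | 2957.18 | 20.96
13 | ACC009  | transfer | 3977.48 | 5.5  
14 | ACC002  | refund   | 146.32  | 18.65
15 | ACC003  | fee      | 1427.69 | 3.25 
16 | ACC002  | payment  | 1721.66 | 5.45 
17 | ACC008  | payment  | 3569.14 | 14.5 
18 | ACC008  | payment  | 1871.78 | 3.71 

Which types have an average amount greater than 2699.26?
SELECT type, AVG(amount)
FROM transactions
GROUP BY type
HAVING AVG(amount) > 2699.26

Result:
  transfer: avg=3553.48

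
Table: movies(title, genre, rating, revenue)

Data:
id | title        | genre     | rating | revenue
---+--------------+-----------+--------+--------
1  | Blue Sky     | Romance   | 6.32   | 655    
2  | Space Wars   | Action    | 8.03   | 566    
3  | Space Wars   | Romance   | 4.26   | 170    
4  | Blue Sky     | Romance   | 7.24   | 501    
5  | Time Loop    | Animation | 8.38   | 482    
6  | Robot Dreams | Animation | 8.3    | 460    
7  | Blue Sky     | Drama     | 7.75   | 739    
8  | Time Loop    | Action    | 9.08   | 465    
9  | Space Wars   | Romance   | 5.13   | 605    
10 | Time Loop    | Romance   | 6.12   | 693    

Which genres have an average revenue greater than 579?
SELECT genre, AVG(revenue)
FROM movies
GROUP BY genre
HAVING AVG(revenue) > 579

Result:
  Drama: avg=739.00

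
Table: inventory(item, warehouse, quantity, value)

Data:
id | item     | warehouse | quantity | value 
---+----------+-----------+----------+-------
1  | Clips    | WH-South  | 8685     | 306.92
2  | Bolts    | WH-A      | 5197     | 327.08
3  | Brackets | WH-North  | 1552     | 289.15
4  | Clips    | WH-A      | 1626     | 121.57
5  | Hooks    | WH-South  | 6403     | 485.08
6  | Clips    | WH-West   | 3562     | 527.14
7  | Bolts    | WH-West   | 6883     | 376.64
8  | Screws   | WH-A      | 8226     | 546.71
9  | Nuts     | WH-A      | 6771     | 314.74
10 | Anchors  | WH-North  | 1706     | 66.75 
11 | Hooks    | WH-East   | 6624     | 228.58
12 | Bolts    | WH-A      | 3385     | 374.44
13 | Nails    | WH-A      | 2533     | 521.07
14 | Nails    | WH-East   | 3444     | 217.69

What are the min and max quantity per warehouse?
SELECT warehouse, MIN(quantity), MAX(quantity)
FROM inventory
GROUP BY warehouse

Result:
  WH-A: min=1626, max=8226
  WH-East: min=3444, max=6624
  WH-North: min=1552, max=1706
  WH-South: min=6403, max=8685
  WH-West: min=3562, max=6883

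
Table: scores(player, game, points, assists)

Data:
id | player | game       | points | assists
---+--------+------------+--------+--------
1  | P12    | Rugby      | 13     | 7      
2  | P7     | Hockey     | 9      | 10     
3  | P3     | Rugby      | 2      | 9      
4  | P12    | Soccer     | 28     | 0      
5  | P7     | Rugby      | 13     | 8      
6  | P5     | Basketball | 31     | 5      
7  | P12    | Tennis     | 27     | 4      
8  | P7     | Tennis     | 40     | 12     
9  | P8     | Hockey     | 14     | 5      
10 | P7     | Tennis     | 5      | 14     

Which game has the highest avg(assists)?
SELECT game, AVG(assists) as val
FROM scores
GROUP BY game
ORDER BY val DESC
LIMIT 1

Result: Tennis with avg(assists) = 10.00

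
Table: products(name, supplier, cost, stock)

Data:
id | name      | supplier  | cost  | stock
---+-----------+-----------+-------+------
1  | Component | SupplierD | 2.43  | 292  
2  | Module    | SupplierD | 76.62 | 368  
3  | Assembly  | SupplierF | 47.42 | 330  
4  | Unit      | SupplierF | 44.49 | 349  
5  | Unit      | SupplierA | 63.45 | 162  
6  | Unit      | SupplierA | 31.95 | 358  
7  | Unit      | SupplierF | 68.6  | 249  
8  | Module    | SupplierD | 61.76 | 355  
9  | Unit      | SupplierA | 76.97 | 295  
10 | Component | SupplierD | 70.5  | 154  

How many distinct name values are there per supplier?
SELECT supplier, COUNT(DISTINCT name)
FROM products
GROUP BY supplier

Result:
  SupplierA: 1 distinct
  SupplierD: 2 distinct
  SupplierF: 2 distinct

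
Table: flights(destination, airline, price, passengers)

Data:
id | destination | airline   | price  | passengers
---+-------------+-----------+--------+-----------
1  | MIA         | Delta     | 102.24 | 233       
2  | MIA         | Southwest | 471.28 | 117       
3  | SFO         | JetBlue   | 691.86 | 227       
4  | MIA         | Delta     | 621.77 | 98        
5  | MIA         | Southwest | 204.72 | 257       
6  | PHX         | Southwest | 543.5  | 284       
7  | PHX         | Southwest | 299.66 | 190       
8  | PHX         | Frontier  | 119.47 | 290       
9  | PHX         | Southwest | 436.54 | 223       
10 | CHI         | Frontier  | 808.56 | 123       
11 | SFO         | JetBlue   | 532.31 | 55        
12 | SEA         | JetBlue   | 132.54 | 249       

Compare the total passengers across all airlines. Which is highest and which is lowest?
SELECT airline, SUM(passengers)
FROM flights
GROUP BY airline
ORDER BY SUM(passengers)

All groups:
  Delta: 331
  Frontier: 413
  JetBlue: 531
  Southwest: 1071

Highest: Southwest (1071)
Lowest: Delta (331)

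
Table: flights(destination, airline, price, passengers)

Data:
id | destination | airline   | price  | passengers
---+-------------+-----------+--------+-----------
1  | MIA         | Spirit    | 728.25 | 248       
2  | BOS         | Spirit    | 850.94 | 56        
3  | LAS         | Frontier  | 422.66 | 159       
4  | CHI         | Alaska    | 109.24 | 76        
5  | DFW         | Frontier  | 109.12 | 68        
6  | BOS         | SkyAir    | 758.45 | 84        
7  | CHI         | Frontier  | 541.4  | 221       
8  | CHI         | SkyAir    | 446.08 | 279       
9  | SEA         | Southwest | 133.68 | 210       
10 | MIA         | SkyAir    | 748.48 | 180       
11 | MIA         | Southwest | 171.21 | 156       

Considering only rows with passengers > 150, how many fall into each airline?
SELECT airline, COUNT(*)
FROM flights
WHERE passengers > 150
GROUP BY airline

Note: WHERE filters rows before grouping.

Result:
  Frontier: 2
  SkyAir: 2
  Southwest: 2
  Spirit: 1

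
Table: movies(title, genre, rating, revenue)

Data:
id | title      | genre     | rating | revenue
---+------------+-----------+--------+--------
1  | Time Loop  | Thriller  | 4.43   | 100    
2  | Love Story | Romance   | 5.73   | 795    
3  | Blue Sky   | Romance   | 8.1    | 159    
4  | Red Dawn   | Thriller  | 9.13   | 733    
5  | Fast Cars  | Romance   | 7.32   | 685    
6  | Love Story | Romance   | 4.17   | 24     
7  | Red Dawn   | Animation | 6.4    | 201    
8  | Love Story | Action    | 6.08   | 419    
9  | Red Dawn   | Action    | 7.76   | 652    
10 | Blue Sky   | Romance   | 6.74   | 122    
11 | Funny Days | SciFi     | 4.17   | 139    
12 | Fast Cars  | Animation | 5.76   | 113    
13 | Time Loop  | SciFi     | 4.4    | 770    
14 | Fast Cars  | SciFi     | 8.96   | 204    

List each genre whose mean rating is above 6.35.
SELECT genre, AVG(rating)
FROM movies
GROUP BY genre
HAVING AVG(rating) > 6.35

Result:
  Action: avg=6.92
  Romance: avg=6.41
  Thriller: avg=6.78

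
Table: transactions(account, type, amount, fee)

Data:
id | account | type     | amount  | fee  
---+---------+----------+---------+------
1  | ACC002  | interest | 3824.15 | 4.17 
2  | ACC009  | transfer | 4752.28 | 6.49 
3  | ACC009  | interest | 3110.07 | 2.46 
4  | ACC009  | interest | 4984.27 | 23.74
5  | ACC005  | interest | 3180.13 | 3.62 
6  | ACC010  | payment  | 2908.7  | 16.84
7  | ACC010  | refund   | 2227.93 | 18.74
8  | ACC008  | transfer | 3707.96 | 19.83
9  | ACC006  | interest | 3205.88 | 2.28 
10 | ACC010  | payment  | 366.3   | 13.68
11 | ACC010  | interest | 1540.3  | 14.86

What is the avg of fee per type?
SELECT type, AVG(fee) as result
FROM transactions
GROUP BY type

Result:
  interest: 8.52
  payment: 15.26
  refund: 18.74
  transfer: 13.16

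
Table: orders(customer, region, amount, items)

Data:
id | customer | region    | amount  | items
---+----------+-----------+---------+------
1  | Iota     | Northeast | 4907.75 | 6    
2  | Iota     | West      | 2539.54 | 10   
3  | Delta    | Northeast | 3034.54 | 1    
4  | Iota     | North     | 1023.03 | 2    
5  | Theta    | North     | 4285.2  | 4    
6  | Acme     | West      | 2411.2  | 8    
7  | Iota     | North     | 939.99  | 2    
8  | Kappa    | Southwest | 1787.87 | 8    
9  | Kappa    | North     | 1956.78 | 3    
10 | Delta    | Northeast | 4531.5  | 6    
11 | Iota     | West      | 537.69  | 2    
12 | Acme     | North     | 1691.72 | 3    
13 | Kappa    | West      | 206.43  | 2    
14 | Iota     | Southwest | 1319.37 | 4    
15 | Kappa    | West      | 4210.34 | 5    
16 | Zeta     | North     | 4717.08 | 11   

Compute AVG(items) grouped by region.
SELECT region, AVG(items) as result
FROM orders
GROUP BY region

Result:
  North: 4.17
  Northeast: 4.33
  Southwest: 6.00
  West: 5.40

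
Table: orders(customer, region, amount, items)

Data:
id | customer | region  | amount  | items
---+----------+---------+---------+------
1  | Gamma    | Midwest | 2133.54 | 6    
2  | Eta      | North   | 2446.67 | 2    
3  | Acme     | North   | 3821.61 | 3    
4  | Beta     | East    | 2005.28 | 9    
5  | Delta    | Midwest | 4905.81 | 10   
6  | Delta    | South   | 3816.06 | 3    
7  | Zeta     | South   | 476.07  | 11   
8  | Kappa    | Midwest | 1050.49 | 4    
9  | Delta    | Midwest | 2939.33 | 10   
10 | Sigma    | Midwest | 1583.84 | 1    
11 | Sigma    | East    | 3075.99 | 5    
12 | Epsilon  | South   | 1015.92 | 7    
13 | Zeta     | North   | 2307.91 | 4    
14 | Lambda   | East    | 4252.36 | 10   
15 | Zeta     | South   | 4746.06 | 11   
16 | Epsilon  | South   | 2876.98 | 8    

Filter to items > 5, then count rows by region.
SELECT region, COUNT(*)
FROM orders
WHERE items > 5
GROUP BY region

Note: WHERE filters rows before grouping.

Result:
  East: 2
  Midwest: 3
  South: 4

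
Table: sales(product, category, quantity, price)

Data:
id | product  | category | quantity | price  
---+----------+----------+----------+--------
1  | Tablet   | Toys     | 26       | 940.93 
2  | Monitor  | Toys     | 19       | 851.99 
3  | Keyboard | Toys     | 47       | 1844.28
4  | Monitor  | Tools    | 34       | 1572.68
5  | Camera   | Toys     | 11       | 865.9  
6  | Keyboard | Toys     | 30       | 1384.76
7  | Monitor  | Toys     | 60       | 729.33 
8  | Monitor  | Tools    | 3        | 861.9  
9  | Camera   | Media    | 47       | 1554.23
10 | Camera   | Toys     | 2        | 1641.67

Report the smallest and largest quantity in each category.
SELECT category, MIN(quantity), MAX(quantity)
FROM sales
GROUP BY category

Result:
  Media: min=47, max=47
  Tools: min=3, max=34
  Toys: min=2, max=60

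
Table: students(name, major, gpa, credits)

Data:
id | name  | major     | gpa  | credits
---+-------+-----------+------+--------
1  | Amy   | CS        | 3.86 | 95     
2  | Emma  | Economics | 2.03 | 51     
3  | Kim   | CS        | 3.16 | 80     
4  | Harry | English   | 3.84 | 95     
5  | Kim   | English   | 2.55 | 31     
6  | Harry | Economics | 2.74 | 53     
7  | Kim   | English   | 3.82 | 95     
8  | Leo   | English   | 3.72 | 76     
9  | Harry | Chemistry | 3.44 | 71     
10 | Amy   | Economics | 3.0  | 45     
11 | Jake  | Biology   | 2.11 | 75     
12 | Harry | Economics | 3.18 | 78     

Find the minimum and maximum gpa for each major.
SELECT major, MIN(gpa), MAX(gpa)
FROM students
GROUP BY major

Result:
  Biology: min=2.11, max=2.11
  CS: min=3.16, max=3.86
  Chemistry: min=3.44, max=3.44
  Economics: min=2.03, max=3.18
  English: min=2.55, max=3.84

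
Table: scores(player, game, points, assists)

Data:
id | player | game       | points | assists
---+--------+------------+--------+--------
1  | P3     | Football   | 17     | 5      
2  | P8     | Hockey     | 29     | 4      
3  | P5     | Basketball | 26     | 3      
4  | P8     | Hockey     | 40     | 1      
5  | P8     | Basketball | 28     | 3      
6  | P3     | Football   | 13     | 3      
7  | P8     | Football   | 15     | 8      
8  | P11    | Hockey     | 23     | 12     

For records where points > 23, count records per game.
SELECT game, COUNT(*)
FROM scores
WHERE points > 23
GROUP BY game

Note: WHERE filters rows before grouping.

Result:
  Basketball: 2
  Hockey: 2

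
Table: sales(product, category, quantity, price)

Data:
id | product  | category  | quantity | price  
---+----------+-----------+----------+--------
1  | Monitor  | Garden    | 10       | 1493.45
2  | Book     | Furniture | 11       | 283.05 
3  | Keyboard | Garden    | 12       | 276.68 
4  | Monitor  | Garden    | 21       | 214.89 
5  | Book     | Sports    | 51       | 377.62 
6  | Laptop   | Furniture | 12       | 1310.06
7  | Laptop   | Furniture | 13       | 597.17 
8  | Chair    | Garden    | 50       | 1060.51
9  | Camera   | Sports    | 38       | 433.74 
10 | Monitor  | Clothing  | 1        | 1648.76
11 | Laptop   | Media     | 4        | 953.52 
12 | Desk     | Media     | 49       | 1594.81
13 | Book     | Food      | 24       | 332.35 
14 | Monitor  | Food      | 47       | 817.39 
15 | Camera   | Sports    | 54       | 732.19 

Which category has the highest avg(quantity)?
SELECT category, AVG(quantity) as val
FROM sales
GROUP BY category
ORDER BY val DESC
LIMIT 1

Result: Sports with avg(quantity) = 47.67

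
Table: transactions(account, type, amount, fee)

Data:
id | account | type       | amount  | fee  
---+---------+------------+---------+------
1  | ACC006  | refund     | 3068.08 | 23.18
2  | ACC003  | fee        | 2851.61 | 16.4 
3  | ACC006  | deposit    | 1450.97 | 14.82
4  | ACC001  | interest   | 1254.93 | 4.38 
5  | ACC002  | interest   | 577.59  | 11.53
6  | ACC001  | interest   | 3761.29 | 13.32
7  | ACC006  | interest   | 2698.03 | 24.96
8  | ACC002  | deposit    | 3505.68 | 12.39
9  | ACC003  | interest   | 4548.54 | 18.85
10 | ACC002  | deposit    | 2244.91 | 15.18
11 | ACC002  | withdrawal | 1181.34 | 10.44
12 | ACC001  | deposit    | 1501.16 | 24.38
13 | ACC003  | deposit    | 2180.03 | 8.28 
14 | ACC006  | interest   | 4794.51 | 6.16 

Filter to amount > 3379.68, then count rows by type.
SELECT type, COUNT(*)
FROM transactions
WHERE amount > 3379.68
GROUP BY type

Note: WHERE filters rows before grouping.

Result:
  deposit: 1
  interest: 3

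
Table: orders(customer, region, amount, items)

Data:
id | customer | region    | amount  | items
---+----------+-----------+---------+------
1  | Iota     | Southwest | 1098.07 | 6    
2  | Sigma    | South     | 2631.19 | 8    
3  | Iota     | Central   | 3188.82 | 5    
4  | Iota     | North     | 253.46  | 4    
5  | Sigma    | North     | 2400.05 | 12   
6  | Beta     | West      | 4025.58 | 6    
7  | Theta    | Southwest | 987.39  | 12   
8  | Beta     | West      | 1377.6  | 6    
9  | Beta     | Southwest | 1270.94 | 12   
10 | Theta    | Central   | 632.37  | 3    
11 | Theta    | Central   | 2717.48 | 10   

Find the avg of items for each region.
SELECT region, AVG(items) as result
FROM orders
GROUP BY region

Result:
  Central: 6.00
  North: 8.00
  South: 8.00
  Southwest: 10.00
  West: 6.00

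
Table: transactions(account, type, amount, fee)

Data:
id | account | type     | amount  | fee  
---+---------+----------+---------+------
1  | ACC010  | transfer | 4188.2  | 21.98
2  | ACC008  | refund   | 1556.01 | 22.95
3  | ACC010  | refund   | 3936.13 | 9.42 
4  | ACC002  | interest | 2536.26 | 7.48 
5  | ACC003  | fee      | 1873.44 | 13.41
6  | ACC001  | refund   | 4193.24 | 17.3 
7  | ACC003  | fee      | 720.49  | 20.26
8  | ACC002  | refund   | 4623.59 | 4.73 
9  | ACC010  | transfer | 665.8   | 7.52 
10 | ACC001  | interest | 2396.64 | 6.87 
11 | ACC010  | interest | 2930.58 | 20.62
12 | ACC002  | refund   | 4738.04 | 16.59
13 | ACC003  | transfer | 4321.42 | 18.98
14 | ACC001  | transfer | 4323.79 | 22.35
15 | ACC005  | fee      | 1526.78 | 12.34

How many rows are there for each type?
SELECT type, COUNT(*) as count
FROM transactions
GROUP BY type

Result:
  fee: 3
  interest: 3
  refund: 5
  transfer: 4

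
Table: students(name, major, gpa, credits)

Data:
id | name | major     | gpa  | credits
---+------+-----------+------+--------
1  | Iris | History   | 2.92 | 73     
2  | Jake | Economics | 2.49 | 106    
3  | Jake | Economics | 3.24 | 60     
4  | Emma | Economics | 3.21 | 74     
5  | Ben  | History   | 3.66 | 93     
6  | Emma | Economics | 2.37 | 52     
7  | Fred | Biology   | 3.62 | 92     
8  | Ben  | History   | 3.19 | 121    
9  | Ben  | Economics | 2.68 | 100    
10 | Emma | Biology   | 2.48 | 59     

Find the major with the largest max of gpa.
SELECT major, MAX(gpa) as val
FROM students
GROUP BY major
ORDER BY val DESC
LIMIT 1

Result: History with max(gpa) = 3.66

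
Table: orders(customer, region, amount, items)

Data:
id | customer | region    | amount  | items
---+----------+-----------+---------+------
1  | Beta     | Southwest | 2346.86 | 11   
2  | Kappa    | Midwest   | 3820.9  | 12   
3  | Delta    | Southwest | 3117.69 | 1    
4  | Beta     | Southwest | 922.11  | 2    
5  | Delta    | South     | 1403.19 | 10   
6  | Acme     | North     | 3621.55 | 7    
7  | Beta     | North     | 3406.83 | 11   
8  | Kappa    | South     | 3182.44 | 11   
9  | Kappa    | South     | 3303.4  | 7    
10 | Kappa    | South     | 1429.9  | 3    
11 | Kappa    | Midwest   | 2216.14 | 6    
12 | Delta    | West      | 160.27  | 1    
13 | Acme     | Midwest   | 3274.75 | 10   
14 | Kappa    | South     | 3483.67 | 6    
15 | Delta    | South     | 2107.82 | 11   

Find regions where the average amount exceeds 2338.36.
SELECT region, AVG(amount)
FROM orders
GROUP BY region
HAVING AVG(amount) > 2338.36

Result:
  Midwest: avg=3103.93
  North: avg=3514.19
  South: avg=2485.07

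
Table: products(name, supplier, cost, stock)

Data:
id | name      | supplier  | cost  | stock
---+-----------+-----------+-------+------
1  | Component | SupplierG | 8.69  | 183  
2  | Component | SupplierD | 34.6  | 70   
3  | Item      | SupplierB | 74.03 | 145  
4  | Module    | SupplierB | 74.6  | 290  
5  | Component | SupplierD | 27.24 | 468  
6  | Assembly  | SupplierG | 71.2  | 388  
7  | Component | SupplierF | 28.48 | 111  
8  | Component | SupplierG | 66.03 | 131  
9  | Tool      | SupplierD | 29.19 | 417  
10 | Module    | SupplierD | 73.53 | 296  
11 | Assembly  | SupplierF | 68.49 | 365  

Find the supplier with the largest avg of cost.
SELECT supplier, AVG(cost) as val
FROM products
GROUP BY supplier
ORDER BY val DESC
LIMIT 1

Result: SupplierB with avg(cost) = 74.32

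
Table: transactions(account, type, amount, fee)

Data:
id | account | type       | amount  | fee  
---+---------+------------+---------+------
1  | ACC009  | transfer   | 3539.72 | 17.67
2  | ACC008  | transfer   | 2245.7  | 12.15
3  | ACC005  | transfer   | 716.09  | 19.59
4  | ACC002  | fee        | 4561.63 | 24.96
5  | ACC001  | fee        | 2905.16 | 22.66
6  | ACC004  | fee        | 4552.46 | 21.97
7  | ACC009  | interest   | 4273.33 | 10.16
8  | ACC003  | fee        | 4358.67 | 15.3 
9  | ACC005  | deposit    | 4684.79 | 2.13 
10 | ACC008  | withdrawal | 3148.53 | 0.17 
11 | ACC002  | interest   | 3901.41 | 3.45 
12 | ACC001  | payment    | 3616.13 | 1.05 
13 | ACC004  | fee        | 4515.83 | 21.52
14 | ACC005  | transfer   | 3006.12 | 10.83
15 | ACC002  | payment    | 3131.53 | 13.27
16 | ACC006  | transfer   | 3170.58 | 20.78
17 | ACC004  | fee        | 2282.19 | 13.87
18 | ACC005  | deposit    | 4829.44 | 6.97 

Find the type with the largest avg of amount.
SELECT type, AVG(amount) as val
FROM transactions
GROUP BY type
ORDER BY val DESC
LIMIT 1

Result: deposit with avg(amount) = 4757.12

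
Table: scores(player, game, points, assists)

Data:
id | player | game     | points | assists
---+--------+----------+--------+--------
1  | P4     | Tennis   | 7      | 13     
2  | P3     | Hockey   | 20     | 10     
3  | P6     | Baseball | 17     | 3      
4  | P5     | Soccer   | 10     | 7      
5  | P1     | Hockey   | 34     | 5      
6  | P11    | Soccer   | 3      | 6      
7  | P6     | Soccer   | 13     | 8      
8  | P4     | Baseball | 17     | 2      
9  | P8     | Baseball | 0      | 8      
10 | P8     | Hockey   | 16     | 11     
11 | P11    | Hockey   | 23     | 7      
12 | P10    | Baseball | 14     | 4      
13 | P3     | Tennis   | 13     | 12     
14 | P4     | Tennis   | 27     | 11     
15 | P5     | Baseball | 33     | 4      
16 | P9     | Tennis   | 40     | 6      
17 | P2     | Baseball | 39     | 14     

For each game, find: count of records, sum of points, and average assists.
SELECT game,
       COUNT(*) as cnt,
       SUM(points) as total_points,
       AVG(assists) as avg_assists
FROM scores
GROUP BY game

Result:
  Baseball: 6 records, 120 total points, 5.83 avg assists
  Hockey: 4 records, 93 total points, 8.25 avg assists
  Soccer: 3 records, 26 total points, 7.00 avg assists
  Tennis: 4 records, 87 total points, 10.50 avg assists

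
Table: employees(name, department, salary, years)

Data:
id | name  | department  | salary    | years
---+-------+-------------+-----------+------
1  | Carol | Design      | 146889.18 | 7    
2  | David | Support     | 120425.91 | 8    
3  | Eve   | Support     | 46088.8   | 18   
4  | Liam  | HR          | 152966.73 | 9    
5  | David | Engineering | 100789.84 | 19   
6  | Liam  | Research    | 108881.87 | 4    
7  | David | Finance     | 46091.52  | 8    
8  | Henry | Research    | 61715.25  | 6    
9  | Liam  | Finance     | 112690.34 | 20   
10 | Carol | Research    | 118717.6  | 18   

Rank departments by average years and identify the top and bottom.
SELECT department, AVG(years)
FROM employees
GROUP BY department
ORDER BY AVG(years)

All groups:
  Design: 7.00
  HR: 9.00
  Research: 9.33
  Support: 13.00
  Finance: 14.00
  Engineering: 19.00

Highest: Engineering (19.00)
Lowest: Design (7.00)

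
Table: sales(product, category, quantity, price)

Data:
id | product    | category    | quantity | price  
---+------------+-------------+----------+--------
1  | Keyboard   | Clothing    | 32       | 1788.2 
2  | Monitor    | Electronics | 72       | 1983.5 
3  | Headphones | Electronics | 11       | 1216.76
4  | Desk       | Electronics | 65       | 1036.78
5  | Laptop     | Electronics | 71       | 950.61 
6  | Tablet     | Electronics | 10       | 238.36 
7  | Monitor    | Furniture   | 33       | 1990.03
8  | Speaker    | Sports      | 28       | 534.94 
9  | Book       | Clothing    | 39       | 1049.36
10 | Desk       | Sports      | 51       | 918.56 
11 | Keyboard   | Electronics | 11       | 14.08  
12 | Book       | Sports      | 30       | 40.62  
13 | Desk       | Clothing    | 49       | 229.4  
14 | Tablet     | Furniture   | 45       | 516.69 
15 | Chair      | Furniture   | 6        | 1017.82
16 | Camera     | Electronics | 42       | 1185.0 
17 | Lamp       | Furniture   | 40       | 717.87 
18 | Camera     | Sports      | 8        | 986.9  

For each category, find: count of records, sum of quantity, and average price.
SELECT category,
       COUNT(*) as cnt,
       SUM(quantity) as total_quantity,
       AVG(price) as avg_price
FROM sales
GROUP BY category

Result:
  Clothing: 3 records, 120 total quantity, 1022.32 avg price
  Electronics: 7 records, 282 total quantity, 946.44 avg price
  Furniture: 4 records, 124 total quantity, 1060.60 avg price
  Sports: 4 records, 117 total quantity, 620.26 avg price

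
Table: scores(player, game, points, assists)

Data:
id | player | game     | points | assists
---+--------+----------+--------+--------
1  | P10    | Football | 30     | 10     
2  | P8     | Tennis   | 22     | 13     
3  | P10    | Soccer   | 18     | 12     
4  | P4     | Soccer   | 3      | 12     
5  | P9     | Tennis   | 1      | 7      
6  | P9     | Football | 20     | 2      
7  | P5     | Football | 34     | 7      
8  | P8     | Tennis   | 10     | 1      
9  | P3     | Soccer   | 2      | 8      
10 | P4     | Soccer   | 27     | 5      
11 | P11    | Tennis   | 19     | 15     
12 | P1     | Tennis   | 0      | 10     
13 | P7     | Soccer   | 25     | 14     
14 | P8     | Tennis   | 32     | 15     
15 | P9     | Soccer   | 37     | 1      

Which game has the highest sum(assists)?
SELECT game, SUM(assists) as val
FROM scores
GROUP BY game
ORDER BY val DESC
LIMIT 1

Result: Tennis with sum(assists) = 61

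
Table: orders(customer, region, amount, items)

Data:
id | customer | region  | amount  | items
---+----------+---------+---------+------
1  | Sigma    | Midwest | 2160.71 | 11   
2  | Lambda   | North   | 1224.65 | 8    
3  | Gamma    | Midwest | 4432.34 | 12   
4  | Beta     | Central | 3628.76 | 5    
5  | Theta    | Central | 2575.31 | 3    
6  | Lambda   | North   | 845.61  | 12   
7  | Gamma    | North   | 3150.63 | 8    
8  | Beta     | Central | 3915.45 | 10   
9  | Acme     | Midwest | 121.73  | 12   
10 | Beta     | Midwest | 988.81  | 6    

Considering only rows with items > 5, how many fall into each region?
SELECT region, COUNT(*)
FROM orders
WHERE items > 5
GROUP BY region

Note: WHERE filters rows before grouping.

Result:
  Central: 1
  Midwest: 4
  North: 3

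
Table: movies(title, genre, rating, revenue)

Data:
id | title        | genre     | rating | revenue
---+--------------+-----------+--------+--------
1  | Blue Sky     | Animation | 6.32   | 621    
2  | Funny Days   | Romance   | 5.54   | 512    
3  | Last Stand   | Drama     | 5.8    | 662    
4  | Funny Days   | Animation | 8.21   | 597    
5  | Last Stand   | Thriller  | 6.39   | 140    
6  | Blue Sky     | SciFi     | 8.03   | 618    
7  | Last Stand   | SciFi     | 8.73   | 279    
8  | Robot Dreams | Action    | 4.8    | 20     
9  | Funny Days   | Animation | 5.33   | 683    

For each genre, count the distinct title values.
SELECT genre, COUNT(DISTINCT title)
FROM movies
GROUP BY genre

Result:
  Action: 1 distinct
  Animation: 2 distinct
  Drama: 1 distinct
  Romance: 1 distinct
  SciFi: 2 distinct
  Thriller: 1 distinct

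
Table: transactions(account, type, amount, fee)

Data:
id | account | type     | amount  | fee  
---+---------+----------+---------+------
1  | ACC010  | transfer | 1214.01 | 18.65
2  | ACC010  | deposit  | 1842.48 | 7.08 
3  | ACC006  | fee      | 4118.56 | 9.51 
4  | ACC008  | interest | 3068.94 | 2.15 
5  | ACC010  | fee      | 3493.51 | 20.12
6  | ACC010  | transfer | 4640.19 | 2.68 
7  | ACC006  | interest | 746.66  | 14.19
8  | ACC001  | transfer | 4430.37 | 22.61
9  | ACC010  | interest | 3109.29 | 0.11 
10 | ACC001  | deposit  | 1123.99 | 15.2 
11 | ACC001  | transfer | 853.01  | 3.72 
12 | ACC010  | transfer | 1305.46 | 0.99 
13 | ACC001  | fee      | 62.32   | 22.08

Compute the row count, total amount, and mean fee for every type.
SELECT type,
       COUNT(*) as cnt,
       SUM(amount) as total_amount,
       AVG(fee) as avg_fee
FROM transactions
GROUP BY type

Result:
  deposit: 2 records, 2966.47 total amount, 11.14 avg fee
  fee: 3 records, 7674.39 total amount, 17.24 avg fee
  interest: 3 records, 6924.89 total amount, 5.48 avg fee
  transfer: 5 records, 12443.04 total amount, 9.73 avg fee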